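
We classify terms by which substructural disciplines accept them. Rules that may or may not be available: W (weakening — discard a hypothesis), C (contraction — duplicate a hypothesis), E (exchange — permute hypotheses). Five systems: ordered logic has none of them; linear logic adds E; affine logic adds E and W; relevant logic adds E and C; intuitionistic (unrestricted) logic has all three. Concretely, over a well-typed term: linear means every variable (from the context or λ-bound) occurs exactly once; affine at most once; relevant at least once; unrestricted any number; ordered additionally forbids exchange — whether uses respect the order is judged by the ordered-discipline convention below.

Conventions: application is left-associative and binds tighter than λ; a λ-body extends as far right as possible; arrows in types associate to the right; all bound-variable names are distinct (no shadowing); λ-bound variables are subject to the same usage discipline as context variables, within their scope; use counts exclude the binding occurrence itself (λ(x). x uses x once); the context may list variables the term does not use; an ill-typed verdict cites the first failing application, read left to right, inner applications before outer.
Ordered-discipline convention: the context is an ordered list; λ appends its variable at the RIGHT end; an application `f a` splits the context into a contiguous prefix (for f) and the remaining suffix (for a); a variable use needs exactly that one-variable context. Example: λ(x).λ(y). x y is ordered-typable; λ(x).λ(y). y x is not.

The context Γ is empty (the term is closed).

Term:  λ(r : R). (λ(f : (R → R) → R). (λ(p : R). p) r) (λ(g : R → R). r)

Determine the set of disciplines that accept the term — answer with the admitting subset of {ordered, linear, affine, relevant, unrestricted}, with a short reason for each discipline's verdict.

admitted by: unrestricted
use counts: r (λ-bound): 2, f (λ-bound): 0, p (λ-bound): 1, g (λ-bound): 0
use order (left to right): p, r, r
typing: the term checks, with type R → R
ordered ✗ (r ×2 used more than once (contraction); unused: f, g — weakening required)
linear ✗ (r ×2 used more than once (contraction); unused: f, g — weakening required)
affine ✗ (r ×2 used more than once (contraction))
relevant ✗ (unused: f, g — weakening required)
unrestricted ✓ (well-typed at R → R; no restrictions here)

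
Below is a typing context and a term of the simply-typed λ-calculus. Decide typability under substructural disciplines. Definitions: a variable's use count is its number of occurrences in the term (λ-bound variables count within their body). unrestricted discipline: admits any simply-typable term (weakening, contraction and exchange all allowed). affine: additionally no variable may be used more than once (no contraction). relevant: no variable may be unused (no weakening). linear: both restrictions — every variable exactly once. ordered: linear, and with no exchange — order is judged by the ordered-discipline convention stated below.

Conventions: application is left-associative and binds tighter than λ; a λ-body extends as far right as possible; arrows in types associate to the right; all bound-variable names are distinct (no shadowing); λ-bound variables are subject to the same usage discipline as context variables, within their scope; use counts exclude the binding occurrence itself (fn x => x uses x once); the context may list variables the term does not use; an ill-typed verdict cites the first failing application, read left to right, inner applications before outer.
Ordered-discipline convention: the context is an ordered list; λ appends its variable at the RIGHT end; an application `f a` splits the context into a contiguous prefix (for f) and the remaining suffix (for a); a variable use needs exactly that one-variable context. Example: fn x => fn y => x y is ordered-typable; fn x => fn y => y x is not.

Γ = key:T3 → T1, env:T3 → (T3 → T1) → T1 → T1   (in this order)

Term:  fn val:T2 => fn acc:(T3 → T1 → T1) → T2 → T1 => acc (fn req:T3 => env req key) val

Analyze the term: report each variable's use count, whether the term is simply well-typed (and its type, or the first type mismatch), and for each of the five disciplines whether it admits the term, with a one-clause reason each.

usage: key: 1; env: 1; val (bound): 1; acc (bound): 1; req (bound): 1
order of uses: acc, env, req, key, val
typing: ✓ — T2 → ((T3 → T1 → T1) → T2 → T1) → T1
ordered: ✗ — no ordered split (uses run acc, env, req, key, val)
linear: ✓ — each of key, env, val, acc, req used exactly once
affine: ✓ — none of key, env, val, acc, req used more than once
relevant: ✓ — at least one use each (key, env, val, acc, req)
unrestricted: ✓ — well-typed at T2 → ((T3 → T1 → T1) → T2 → T1) → T1; no restrictions here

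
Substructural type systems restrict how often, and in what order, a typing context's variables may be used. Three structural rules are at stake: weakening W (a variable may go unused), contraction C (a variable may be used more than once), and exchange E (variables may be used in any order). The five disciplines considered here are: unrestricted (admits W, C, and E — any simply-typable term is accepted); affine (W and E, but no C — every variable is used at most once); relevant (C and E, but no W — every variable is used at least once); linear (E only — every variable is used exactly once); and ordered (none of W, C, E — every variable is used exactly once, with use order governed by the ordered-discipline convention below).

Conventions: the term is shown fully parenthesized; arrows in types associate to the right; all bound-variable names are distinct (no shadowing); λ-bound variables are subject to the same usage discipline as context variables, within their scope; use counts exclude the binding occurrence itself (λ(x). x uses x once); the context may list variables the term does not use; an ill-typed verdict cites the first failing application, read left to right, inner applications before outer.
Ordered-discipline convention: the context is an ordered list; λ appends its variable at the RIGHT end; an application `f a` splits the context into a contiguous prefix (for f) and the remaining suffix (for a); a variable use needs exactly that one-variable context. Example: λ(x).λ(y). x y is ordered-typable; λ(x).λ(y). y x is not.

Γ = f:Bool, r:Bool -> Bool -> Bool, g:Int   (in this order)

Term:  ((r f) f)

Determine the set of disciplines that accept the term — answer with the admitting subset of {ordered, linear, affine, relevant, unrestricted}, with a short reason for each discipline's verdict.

admitting disciplines: unrestricted
counts: f=2, r=1, g=0
order of uses: r, f, f
typing: the term checks, with type Bool
ordered: ✗ — f ×2 used more than once (contraction); g never used (weakening)
linear: ✗ — f ×2 used more than once (contraction); g never used (weakening)
affine: ✗ — f ×2 used more than once (contraction)
relevant: ✗ — g never used (weakening)
unrestricted: ✓ — simply typable at Bool; W, C, E all held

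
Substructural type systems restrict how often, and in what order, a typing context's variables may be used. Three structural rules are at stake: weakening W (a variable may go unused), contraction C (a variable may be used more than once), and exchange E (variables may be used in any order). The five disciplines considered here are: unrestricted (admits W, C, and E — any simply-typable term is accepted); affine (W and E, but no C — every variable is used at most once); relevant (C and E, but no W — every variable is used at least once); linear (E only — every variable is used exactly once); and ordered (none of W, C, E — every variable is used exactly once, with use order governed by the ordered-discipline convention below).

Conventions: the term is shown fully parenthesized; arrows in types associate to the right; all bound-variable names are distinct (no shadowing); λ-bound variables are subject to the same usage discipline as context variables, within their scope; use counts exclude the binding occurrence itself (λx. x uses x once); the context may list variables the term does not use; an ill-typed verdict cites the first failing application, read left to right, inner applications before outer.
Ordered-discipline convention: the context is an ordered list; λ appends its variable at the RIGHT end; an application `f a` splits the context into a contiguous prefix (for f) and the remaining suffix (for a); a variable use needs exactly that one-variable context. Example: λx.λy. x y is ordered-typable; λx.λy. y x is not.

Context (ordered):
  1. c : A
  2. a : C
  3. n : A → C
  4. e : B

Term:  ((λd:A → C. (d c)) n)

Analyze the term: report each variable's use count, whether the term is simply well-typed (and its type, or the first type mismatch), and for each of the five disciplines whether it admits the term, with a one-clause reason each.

counts: c: 1; a: 0; n: 1; e: 0; d (λ-bound): 1
order of uses: d, c, n
typing: ✓ — C
ordered: ✗ — unused: a, e — weakening required
linear: ✗ — unused: a, e — weakening required
affine: ✓ — at most one use each (c, a, n, e, d)
relevant: ✗ — unused: a, e — weakening required
unrestricted: ✓ — simply typable at C; W, C, E all held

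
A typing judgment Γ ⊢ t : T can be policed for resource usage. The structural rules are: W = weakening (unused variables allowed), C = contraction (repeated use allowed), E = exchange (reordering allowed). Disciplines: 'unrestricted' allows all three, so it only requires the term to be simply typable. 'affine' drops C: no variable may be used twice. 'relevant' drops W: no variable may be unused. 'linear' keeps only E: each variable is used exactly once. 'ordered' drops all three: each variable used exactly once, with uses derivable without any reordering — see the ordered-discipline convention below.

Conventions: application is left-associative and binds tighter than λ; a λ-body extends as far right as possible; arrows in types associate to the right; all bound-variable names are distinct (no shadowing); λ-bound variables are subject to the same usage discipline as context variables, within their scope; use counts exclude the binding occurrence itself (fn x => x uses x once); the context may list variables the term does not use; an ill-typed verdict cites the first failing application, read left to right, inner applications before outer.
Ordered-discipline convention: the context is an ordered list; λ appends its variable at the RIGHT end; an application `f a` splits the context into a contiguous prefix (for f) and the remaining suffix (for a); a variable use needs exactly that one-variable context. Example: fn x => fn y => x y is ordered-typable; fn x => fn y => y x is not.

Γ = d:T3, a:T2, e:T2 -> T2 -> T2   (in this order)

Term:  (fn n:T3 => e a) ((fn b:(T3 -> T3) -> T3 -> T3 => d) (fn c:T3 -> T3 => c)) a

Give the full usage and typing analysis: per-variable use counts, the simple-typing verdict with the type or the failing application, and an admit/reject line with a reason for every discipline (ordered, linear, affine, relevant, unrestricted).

counts: d=1, a=2, e=1, n [bound]=0, b [bound]=0, c [bound]=1
use order (left to right): e, a, d, c, a
typing: well-typed — term : T2
ordered: ✗, repeated use of a ×2; needs weakening: n, b unused
linear: ✗, repeated use of a ×2; needs weakening: n, b unused
affine: ✗, repeated use of a ×2
relevant: ✗, needs weakening: n, b unused
unrestricted: ✓, simply typable at T2; W, C, E all held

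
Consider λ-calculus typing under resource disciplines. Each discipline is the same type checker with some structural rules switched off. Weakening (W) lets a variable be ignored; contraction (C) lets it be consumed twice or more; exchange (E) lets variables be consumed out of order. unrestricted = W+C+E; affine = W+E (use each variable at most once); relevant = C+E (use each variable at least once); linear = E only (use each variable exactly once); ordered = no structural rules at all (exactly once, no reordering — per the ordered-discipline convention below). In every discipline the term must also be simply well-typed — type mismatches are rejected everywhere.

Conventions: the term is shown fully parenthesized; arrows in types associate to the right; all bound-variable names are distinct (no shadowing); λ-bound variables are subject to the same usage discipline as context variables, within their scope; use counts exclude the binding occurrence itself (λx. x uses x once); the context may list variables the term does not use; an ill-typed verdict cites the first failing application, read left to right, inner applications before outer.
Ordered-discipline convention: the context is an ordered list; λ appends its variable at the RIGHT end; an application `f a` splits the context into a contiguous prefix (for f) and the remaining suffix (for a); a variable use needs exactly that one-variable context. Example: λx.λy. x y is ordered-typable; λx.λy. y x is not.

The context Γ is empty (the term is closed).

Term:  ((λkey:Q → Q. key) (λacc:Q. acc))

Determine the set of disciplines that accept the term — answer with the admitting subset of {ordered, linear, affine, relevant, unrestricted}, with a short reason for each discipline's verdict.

admitting disciplines: ordered, linear, affine, relevant, unrestricted
counts: key (bound) ×1; acc (bound) ×1
use order (left to right): key, acc
typing: ✓ — Q → Q
ordered: ✓, key, acc once each; derivable with no W/C/E
linear: ✓, key, acc: one use apiece
affine: ✓, at most one use each (key, acc)
relevant: ✓, key, acc: all used, weakening unneeded
unrestricted: ✓, typability at Q → Q is all that's needed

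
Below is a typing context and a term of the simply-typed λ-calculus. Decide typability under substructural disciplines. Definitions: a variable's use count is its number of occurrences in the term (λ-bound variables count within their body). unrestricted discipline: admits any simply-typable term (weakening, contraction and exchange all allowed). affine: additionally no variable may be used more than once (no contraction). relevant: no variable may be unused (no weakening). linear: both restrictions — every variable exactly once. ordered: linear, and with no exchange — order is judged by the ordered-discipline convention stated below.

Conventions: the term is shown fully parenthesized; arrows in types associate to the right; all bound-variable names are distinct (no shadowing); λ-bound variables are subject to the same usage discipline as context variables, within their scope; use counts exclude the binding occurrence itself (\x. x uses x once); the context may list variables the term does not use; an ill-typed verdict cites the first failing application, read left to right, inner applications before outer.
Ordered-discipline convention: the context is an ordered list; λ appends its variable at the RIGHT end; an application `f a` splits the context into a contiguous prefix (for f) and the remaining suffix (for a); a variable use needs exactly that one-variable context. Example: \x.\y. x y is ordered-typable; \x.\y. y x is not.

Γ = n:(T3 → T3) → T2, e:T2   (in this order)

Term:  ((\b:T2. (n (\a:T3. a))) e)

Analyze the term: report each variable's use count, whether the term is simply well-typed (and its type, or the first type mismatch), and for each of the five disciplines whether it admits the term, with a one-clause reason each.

use counts: n: 1; e: 1; b (bound): 0; a (bound): 1
left-to-right use order: n, a, e
typing: well-typed — term : T2
ordered ✗ (needs weakening: b unused)
linear ✗ (needs weakening: b unused)
affine ✓ (n, e, b, a: no repeats, contraction unneeded)
relevant ✗ (needs weakening: b unused)
unrestricted ✓ (well-typed at T2; no restrictions here)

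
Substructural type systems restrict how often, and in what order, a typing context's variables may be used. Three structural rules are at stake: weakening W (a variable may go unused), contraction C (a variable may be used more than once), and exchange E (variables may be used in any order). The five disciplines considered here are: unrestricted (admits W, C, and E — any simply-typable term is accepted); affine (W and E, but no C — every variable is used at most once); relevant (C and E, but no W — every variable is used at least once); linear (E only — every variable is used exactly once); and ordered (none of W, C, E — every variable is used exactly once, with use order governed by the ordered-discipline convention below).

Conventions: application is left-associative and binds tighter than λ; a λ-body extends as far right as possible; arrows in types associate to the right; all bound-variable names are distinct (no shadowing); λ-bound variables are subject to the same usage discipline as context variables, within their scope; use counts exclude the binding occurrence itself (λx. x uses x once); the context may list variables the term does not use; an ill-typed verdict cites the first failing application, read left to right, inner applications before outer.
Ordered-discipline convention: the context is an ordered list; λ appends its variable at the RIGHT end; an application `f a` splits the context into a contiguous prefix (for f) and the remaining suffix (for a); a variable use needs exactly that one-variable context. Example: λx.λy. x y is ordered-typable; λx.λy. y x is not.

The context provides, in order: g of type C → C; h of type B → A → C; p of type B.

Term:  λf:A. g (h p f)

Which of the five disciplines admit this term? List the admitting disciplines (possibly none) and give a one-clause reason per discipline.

admitted in: ordered, linear, affine, relevant, unrestricted
usage: g=1; h=1; p=1; f (λ-bound)=1
uses in reading order: g, h, p, f
typing: well-typed — term : A → C
ordered: ✓ — single-use (g, h, p, f), ordered derivation ok
linear: ✓ — exactly-once usage across g, h, p, f
affine: ✓ — no duplicate uses among g, h, p, f
relevant: ✓ — none of g, h, p, f goes unused
unrestricted: ✓ — type-checks (A → C) and nothing is barred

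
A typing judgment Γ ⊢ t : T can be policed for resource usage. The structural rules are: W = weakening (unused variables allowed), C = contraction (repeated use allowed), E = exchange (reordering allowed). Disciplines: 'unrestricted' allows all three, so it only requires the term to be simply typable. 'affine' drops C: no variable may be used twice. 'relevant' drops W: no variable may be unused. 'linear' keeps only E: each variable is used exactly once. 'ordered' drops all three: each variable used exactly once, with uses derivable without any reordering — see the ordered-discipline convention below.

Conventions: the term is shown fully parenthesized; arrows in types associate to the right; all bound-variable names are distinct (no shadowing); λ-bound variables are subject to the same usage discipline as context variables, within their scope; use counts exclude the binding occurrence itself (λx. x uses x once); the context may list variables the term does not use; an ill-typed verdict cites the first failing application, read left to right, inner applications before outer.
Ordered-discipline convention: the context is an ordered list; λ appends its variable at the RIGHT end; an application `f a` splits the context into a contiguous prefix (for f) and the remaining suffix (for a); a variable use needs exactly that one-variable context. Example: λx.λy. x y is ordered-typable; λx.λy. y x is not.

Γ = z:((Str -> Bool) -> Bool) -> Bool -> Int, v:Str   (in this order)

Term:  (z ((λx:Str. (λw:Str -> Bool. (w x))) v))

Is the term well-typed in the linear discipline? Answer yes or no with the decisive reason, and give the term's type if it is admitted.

yes — single use per variable (z, v, x, w); term : Bool -> Int
variable uses: z: 1; v: 1; x (bound): 1; w (bound): 1
left-to-right use order: z, w, x, v
typing: well-typed at Bool -> Int
per-discipline verdicts: ordered ✗ · linear ✓ · affine ✓ · relevant ✓ · unrestricted ✓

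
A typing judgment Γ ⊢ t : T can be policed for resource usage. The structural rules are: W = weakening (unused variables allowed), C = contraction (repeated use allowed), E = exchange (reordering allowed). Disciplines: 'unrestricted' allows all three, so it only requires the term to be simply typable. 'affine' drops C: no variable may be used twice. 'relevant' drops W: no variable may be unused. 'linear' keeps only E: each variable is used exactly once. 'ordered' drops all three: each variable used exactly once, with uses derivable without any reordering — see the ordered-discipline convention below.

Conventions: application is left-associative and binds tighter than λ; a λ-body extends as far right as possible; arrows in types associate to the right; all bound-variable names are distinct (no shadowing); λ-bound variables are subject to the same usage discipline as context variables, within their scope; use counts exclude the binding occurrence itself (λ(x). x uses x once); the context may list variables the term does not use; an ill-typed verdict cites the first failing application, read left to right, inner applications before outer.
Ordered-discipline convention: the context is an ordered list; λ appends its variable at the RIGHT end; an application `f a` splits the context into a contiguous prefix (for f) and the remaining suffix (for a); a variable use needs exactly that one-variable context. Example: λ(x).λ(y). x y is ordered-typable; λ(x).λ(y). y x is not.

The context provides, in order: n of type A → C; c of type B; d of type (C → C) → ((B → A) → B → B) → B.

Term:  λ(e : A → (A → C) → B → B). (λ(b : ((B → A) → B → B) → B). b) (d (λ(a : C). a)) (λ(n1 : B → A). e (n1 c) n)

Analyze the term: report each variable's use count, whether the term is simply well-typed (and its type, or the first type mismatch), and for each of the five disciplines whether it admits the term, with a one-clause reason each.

counts: n: 1×; c: 1×; d: 1×; e (λ-bound): 1×; b (λ-bound): 1×; a (λ-bound): 1×; n1 (λ-bound): 1×
use order (left to right): b, d, a, e, n1, c, n
typing: well-typed at (A → (A → C) → B → B) → B
ordered: ✗, no contiguous prefix/suffix split fits b, d, a, e, n1, c, n
linear: ✓, each of n, c, d, e, b, a, n1 used exactly once
affine: ✓, n, c, d, e, b, a, n1: no repeats, contraction unneeded
relevant: ✓, none of n, c, d, e, b, a, n1 goes unused
unrestricted: ✓, type-checks ((A → (A → C) → B → B) → B) and nothing is barred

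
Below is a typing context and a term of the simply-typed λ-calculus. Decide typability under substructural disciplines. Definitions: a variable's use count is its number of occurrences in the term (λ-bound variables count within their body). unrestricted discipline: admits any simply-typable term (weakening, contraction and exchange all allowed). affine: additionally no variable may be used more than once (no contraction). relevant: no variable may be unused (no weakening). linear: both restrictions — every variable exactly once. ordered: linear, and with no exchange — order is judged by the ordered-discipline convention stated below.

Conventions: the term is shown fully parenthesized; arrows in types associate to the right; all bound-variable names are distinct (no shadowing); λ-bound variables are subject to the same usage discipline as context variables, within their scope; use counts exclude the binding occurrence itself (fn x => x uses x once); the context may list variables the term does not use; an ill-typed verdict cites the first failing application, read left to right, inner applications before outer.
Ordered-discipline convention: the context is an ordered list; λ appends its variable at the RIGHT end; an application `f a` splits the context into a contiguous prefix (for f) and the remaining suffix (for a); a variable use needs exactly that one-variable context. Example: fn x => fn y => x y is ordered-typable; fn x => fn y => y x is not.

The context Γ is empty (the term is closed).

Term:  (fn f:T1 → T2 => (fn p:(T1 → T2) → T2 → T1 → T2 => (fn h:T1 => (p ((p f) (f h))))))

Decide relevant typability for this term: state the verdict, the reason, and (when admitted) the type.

yes — every one of f, p, h appears; term : (T1 → T2) → ((T1 → T2) → T2 → T1 → T2) → T1 → T2 → T1 → T2
counts: f (λ-bound): 2; p (λ-bound): 2; h (λ-bound): 1
order of uses: p, p, f, f, h
typing: well-typed — term : (T1 → T2) → ((T1 → T2) → T2 → T1 → T2) → T1 → T2 → T1 → T2
per-discipline verdicts: ordered ✗, linear ✗, affine ✗, relevant ✓, unrestricted ✓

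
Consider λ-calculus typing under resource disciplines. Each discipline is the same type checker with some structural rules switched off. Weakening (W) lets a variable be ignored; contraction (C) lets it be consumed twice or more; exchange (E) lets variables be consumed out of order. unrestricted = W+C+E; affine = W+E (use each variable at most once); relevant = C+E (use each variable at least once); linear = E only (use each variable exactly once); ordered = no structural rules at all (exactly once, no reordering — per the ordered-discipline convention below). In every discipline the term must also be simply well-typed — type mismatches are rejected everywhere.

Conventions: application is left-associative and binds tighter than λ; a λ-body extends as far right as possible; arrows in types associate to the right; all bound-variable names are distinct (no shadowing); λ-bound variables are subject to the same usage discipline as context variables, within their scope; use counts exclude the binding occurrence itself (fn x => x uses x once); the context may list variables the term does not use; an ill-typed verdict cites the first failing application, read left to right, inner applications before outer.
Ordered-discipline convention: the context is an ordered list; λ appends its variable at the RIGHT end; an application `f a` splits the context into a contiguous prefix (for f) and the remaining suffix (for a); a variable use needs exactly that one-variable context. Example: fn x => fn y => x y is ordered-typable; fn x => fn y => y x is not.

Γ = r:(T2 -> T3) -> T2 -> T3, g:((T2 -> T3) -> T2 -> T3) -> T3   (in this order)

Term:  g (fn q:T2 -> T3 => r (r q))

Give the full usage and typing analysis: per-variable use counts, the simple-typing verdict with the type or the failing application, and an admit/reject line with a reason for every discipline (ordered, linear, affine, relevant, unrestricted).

usage: r=2; g=1; q (λ-bound)=1
use order (left to right): g, r, r, q
typing: ✓ — T3
ordered ✗ (needs contraction — r ×2)
linear ✗ (needs contraction — r ×2)
affine ✗ (needs contraction — r ×2)
relevant ✓ (every one of r, g, q appears)
unrestricted ✓ (simply typable at T3; W, C, E all held)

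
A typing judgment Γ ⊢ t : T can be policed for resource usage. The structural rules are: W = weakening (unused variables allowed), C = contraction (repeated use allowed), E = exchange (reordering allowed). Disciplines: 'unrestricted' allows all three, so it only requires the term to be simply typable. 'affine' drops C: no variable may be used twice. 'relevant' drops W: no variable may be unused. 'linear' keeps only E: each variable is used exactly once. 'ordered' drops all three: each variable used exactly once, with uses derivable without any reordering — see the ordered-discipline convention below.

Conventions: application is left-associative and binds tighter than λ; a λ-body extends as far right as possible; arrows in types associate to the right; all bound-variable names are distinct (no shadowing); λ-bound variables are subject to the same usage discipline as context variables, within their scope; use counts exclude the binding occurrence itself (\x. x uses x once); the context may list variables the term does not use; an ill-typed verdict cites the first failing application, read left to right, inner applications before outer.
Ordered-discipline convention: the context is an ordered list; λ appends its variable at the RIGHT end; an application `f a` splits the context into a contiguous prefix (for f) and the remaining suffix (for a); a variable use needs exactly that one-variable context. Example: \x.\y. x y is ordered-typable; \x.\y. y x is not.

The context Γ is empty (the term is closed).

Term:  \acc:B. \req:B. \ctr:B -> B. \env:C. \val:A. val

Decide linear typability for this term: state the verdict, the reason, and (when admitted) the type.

no — acc, req, ctr, env never used (weakening)
variable uses: acc (bound): 0×; req (bound): 0×; ctr (bound): 0×; env (bound): 0×; val (bound): 1×
order of uses: val
typing: the term checks, with type B -> B -> (B -> B) -> C -> A -> A
all disciplines: ordered ✗ | linear ✗ | affine ✓ | relevant ✗ | unrestricted ✓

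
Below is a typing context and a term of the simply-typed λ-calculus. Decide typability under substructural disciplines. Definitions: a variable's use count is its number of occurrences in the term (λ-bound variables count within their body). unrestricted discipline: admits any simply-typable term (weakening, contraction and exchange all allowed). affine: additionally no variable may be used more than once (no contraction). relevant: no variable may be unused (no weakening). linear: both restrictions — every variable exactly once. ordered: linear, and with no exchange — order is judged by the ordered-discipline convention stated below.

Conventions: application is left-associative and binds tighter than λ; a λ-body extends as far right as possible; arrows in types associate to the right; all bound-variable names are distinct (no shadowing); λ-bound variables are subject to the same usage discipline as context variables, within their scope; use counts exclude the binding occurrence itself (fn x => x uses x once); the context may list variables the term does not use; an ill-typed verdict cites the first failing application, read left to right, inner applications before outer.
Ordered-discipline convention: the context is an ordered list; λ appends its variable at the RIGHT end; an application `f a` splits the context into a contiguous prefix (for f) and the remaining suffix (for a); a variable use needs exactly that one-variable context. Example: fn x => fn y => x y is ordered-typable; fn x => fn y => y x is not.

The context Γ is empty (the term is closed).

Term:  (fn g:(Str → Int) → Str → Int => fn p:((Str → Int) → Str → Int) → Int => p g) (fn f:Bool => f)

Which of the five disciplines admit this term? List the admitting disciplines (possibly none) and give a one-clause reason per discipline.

admitted in: none
use counts: g [bound]: 1×, p [bound]: 1×, f [bound]: 1×
uses in reading order: p, g, f
typing: ill-typed: an argument Bool → Bool mismatches the expected (Str → Int) → Str → Int
ordered ✗ (the type mismatch rejects it)
linear ✗ (not simply typable)
affine ✗ (fails simple typing)
relevant ✗ (a type mismatch blocks all five)
unrestricted ✗ (the type mismatch rejects it)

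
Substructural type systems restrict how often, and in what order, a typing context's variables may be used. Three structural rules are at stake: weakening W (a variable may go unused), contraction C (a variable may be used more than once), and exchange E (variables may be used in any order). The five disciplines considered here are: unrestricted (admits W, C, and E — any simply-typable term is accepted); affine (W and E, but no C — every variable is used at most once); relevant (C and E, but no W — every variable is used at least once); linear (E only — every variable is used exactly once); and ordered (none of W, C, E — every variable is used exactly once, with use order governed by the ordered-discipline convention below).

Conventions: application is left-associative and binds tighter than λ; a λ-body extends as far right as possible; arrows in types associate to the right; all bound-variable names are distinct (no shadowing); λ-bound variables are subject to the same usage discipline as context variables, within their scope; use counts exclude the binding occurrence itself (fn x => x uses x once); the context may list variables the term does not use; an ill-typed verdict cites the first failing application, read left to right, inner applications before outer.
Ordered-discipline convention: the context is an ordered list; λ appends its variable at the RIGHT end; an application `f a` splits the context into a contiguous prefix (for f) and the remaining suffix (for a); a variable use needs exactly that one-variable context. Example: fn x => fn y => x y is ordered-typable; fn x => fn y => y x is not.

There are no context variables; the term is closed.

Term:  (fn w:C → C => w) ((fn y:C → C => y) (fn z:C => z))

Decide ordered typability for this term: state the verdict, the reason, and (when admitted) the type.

yes — w, y, z once each; derivable with no W/C/E; term : C → C
counts: w (λ-bound) ×1; y (λ-bound) ×1; z (λ-bound) ×1
left-to-right use order: w, y, z
typing: well-typed at C → C
summary: ordered ✓ | linear ✓ | affine ✓ | relevant ✓ | unrestricted ✓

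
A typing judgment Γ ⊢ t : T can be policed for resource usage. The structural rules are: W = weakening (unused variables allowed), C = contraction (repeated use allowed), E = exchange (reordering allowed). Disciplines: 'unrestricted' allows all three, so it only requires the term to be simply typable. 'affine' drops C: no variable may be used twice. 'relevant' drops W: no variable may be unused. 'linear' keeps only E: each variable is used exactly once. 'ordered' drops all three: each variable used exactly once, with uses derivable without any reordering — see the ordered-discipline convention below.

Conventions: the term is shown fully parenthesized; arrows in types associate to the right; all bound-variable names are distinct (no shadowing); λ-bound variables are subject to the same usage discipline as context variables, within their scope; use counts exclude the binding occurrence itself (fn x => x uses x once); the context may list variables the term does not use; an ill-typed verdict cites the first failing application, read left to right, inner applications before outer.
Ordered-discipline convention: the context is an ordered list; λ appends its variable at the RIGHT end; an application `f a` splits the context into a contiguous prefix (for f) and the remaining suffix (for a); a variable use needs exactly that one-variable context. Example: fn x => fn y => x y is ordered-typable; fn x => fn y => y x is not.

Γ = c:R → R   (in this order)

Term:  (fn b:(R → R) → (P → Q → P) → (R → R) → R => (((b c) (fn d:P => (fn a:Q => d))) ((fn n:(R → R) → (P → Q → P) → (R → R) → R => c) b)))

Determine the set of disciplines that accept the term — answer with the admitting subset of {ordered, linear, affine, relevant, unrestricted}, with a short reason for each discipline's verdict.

admitting disciplines: unrestricted
use counts: c ×2, b (bound) ×2, d (bound) ×1, a (bound) ×0, n (bound) ×0
uses in reading order: b, c, d, c, b
typing: the term checks, with type ((R → R) → (P → Q → P) → (R → R) → R) → R
ordered: ✗ — uses contraction: c ×2, b ×2; unused: a, n — weakening required
linear: ✗ — uses contraction: c ×2, b ×2; unused: a, n — weakening required
affine: ✗ — uses contraction: c ×2, b ×2
relevant: ✗ — unused: a, n — weakening required
unrestricted: ✓ — typability at ((R → R) → (P → Q → P) → (R → R) → R) → R is all that's needed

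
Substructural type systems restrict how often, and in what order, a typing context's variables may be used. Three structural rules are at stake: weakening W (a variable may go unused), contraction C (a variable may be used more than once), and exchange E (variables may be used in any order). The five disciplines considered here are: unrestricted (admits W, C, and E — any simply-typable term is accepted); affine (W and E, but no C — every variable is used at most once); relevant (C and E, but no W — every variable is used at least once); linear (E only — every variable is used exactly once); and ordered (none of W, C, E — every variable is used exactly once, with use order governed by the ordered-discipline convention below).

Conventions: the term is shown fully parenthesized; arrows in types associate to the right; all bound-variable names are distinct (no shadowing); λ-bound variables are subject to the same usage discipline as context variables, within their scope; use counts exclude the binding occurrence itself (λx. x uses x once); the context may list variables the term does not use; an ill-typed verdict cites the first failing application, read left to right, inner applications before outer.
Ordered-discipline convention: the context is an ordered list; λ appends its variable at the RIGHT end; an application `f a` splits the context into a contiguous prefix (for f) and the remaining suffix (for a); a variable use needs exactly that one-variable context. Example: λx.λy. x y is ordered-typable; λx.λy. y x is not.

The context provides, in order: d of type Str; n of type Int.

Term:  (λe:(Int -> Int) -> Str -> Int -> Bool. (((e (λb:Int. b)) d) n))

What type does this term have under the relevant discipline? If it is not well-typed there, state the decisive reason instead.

term : ((Int -> Int) -> Str -> Int -> Bool) -> Bool
use counts: d: 1; n: 1; e [bound]: 1; b [bound]: 1
order of uses: e, b, d, n
typing: well-typed at ((Int -> Int) -> Str -> Int -> Bool) -> Bool
per-discipline verdicts: ordered ✗, linear ✓, affine ✓, relevant ✓, unrestricted ✓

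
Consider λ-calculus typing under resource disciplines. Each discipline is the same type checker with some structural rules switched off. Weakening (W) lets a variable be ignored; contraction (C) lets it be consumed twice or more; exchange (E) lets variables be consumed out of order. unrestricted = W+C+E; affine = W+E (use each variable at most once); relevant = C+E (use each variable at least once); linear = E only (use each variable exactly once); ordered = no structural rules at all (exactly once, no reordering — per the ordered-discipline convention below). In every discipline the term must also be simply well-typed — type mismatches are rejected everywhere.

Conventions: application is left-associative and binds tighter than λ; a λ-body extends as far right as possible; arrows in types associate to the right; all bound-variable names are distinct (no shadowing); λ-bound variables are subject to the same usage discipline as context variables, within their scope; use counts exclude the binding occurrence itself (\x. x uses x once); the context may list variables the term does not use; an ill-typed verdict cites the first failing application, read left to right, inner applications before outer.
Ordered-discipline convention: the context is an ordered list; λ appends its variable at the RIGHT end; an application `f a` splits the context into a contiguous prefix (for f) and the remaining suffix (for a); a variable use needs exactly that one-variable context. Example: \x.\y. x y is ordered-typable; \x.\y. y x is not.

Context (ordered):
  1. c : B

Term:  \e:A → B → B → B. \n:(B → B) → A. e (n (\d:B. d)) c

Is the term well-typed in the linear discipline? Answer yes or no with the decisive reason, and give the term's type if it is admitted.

yes — c, e, n, d: one use apiece; term : (A → B → B → B) → ((B → B) → A) → B → B
variable uses: c ×1; e (bound) ×1; n (bound) ×1; d (bound) ×1
order of uses: e, n, d, c
typing: ✓ — (A → B → B → B) → ((B → B) → A) → B → B
all disciplines: ordered ✗, linear ✓, affine ✓, relevant ✓, unrestricted ✓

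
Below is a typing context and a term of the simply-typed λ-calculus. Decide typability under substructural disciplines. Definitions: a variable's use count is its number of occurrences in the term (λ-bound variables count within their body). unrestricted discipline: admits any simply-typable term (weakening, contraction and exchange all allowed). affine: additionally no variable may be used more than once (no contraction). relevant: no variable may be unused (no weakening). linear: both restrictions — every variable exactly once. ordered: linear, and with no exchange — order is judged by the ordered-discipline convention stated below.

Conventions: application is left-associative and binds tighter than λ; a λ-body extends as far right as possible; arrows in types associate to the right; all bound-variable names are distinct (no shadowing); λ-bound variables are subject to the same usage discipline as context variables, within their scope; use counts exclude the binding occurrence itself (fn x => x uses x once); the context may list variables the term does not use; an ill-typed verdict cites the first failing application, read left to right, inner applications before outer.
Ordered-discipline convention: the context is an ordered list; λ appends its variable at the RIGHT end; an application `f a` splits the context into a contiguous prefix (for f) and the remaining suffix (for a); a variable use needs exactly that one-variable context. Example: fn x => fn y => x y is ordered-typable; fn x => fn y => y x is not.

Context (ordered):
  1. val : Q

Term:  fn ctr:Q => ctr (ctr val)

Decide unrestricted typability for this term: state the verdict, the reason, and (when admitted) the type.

no — fails simple typing
usage: val ×1; ctr (λ-bound) ×2
order of uses: ctr, ctr, val
typing: ill-typed: non-arrow in function slot: Q
summary: ordered ✗ | linear ✗ | affine ✗ | relevant ✗ | unrestricted ✗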